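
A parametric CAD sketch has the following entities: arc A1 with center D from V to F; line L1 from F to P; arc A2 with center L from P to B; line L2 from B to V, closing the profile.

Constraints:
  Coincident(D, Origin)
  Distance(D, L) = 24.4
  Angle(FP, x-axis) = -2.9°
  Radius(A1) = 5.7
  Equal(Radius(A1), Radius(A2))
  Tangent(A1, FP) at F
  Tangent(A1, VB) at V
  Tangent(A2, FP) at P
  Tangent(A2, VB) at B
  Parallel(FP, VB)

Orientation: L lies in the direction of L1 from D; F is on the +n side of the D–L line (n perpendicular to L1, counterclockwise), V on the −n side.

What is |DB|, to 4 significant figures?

25.06

The slot axis is L1's direction at -2.9°, so u = (cos -2.9°, sin -2.9°) = (0.9987, -0.05059) and n = (−sin -2.9°, cos -2.9°) = (0.05059, 0.9987). D is at the origin and L lies 24.4 along u from D, so L = 24.4·u = (24.37, -1.234). Tangency of A1 to both parallel lines with radius 5.7 puts F and V at D ± 5.7·n: F = (0.2884, 5.693), V = (-0.2884, -5.693). Equal radii place P and B the same way about L: P = L + 5.7·n = (24.66, 4.458), B = L − 5.7·n = (24.08, -6.927). Then |DB| = |B − D| = 25.06.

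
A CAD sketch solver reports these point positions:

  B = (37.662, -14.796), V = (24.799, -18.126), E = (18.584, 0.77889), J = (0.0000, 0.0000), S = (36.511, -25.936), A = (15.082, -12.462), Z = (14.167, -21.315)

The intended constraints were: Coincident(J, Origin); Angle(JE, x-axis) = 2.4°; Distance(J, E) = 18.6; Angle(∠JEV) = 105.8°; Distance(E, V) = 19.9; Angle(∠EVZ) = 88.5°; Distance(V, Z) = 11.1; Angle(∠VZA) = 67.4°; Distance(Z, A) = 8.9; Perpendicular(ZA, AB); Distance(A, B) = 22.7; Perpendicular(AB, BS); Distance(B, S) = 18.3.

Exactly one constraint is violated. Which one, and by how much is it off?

Distance(B, S) = 18.3 — off by 7.10.

J = (0.00, 0.00) ✓; JE at 2.400° ✓; |JE| = 18.60 ✓; ∠JEV = 105.8° ✓; |EV| = 19.90 ✓; ∠EVZ = 88.50° ✓; |VZ| = 11.10 ✓; ∠VZA = 67.40° ✓; |ZA| = 8.900 ✓; ∠(ZA, AB) = 90.00° ✓; |AB| = 22.70 ✓; ∠(AB, BS) = 90.00° ✓; |BS| = 11.20 ✗.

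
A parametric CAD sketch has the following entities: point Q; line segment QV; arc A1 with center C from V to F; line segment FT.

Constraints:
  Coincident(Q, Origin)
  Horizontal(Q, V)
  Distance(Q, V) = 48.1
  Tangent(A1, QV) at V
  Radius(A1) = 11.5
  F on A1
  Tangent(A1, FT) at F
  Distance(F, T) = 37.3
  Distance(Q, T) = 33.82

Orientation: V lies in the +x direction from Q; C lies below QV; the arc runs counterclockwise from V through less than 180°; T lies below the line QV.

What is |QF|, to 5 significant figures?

39.901

Q is at the origin; Q and V share the same y with |QV| = 48.1 and V on the +x side, so V = (48.100, 0.0000). A1 meets QV tangentially, so CV is at right angles to QV, so C = V + (0, -11.5) = (48.100, -11.500). Since CF ⟂ FT (tangency), |CT| = √(11.5² + 37.3²) = 39.033 regardless of where F sits on A1. So T lies on both circle(Q, 33.82) and circle(C, 39.033); the below-QV intersection is T = (14.131, -30.726). F is the foot of the tangent from T: F = (39.738, -3.6050).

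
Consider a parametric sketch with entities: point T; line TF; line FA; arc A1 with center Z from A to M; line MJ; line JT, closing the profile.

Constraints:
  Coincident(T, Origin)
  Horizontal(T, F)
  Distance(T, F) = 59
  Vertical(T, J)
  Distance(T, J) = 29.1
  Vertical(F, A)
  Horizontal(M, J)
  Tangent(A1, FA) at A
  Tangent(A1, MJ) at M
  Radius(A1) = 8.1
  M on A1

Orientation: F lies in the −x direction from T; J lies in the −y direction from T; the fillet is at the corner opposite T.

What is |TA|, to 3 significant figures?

62.6

T is at the origin; T and F share the same y with |TF| = 59.0 and F on the −x side, so F = (-59.0, 0.00). T and J share the same x with |TJ| = 29.1 and J on the −y side, so J = (0.00, -29.1). The virtual corner opposite T is at (-59.0, -29.1). Tangency of A1 to FA means the radius ZA is perpendicular to FA and since A1 is tangent to MJ there, ZM ⟂ MJ, with radius 8.1, so the center Z sits 8.1 in from both sides at Z = (-50.9, -21.0). That places the tangent points at A = (-59.0, -21.0) on FA and M = (-50.9, -29.1) on MJ. Then |TA| = |A − T| = 62.6.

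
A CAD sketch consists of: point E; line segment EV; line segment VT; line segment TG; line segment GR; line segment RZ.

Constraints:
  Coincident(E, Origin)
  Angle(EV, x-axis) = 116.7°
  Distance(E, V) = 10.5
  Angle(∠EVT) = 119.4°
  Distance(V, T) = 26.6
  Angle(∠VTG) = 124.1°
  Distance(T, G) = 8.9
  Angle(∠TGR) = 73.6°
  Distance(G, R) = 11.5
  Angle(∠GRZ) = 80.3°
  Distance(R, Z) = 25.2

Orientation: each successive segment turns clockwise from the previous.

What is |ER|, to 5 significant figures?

25.846

∠VTG = 124.1° gives TG at 0.20000° from the x-axis; with |TG| = 8.9, G = (19.018, 31.490). ∠TGR = 73.6° gives GR at -106.20° from the x-axis; with |GR| = 11.5, R = (15.810, 20.446). Then |ER| = |R − E| = 25.846.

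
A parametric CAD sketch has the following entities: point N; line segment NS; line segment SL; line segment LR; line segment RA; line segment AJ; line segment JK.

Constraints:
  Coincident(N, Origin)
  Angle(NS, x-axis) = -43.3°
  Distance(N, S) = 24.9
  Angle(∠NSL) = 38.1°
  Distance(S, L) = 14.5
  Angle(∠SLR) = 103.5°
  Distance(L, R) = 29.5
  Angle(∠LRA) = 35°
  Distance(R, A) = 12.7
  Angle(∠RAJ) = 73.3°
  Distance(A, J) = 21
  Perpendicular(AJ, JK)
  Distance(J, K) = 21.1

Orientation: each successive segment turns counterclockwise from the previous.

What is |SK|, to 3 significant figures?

49.0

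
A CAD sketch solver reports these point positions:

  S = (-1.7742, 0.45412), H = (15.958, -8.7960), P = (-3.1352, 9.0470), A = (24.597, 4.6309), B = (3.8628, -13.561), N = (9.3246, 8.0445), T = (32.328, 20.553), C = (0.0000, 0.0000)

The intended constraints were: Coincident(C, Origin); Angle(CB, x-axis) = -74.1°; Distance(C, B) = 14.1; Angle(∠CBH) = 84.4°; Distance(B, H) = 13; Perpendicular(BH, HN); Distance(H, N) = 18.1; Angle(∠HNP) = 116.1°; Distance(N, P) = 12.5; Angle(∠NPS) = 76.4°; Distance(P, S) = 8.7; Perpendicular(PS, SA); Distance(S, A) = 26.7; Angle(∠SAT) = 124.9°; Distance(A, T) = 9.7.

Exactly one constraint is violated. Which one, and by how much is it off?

Distance(A, T) = 9.7 — off by 8.00.

C = (0.00, 0.00) ✓; CB at -74.10° ✓; |CB| = 14.10 ✓; ∠CBH = 84.40° ✓; |BH| = 13.00 ✓; ∠(BH, HN) = 90.00° ✓; |HN| = 18.10 ✓; ∠HNP = 116.1° ✓; |NP| = 12.50 ✓; ∠NPS = 76.40° ✓; |PS| = 8.700 ✓; ∠(PS, SA) = 90.00° ✓; |SA| = 26.70 ✓; ∠SAT = 124.9° ✓; |AT| = 17.70 ✗.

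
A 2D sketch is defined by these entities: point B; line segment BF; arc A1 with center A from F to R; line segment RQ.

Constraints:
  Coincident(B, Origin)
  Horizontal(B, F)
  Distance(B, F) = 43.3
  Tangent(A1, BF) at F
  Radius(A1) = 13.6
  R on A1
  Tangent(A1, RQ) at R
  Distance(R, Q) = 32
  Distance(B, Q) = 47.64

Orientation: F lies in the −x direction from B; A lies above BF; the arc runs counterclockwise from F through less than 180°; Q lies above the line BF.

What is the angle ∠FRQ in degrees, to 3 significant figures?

141°

B is at the origin; BF is horizontal with |BF| = 43.3 and F on the −x side, so F = (-43.3, 0.00). Since A1 is tangent to BF there, AF ⟂ BF, so A = F + (0, 13.6) = (-43.3, 13.6). Since AR ⟂ RQ (tangency), |AQ| = √(13.6² + 32.0²) = 34.8 regardless of where R sits on A1. So Q lies on both circle(B, 47.64) and circle(A, 34.8); the above-BF intersection is Q = (-22.9, 41.8). R is the foot of the tangent from Q: R = (-30.0, 10.6).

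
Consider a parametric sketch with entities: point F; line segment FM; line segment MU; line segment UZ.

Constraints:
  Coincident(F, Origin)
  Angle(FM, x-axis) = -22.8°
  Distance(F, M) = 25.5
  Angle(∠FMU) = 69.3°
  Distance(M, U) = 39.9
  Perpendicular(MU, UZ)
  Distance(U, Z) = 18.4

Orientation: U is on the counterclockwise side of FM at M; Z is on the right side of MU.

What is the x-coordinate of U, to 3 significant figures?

25.0

F is at the origin; FM runs at -22.8° with length 25.5, so M = 25.5·(cos -22.8°, sin -22.8°) = (23.5, -9.88). ∠FMU = 69.3°, so MU runs at -22.8° + (180° − 69.3°) = 87.9° from the x-axis; with |MU| = 39.9, U = M + 39.9·(cos 87.9°, sin 87.9°) = (25.0, 30.0). So U.x = 25.0.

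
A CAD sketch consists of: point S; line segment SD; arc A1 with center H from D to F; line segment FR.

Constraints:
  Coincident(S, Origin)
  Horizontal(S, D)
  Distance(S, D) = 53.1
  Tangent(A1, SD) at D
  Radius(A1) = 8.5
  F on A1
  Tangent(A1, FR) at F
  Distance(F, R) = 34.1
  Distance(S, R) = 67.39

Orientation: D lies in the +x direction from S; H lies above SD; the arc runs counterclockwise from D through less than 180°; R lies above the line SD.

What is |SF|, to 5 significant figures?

62.210

Checks: |HD| = 8.500 ✓; |HF| = 8.500 ✓; ∠(HF, FR) = 90.00° ✓; |FR| = 34.10 ✓; |SR| = 67.39 ✓.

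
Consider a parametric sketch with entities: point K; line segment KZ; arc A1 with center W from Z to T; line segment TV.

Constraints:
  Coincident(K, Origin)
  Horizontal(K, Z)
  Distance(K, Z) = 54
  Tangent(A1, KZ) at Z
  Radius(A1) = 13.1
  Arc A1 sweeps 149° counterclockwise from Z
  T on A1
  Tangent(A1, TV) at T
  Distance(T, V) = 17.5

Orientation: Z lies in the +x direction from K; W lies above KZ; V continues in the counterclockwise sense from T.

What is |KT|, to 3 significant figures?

65.4

K is at the origin; K and Z share the same y with |KZ| = 54.0 and Z on the +x side, so Z = (54.0, 0.00). Tangency of A1 to KZ means the radius WZ is perpendicular to KZ, so W = Z + (0, 13.1) = (54.0, 13.1). On A1, Z sits at bearing -90° from W; a 149° counterclockwise sweep puts T at bearing 59°, so T = W + 13.1·(cos 59°, sin 59°) = (60.7, 24.3). Then |KT| = |T − K| = 65.4.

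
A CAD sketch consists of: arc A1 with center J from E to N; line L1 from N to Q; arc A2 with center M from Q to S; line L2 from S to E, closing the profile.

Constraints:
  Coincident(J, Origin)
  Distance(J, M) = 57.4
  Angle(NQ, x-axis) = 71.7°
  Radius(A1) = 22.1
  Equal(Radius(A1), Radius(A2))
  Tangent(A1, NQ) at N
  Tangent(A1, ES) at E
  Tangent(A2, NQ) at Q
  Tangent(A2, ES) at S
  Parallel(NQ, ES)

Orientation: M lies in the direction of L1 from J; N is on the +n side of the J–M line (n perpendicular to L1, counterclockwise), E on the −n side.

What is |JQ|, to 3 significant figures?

61.5

Tangency of A1 to both parallel lines with radius 22.1 puts N and E at J ± 22.1·n: N = (-21.0, 6.94), E = (21.0, -6.94). Equal radii place Q and S the same way about M: Q = M + 22.1·n = (-2.96, 61.4), S = M − 22.1·n = (39.0, 47.6). Then |JQ| = |Q − J| = 61.5.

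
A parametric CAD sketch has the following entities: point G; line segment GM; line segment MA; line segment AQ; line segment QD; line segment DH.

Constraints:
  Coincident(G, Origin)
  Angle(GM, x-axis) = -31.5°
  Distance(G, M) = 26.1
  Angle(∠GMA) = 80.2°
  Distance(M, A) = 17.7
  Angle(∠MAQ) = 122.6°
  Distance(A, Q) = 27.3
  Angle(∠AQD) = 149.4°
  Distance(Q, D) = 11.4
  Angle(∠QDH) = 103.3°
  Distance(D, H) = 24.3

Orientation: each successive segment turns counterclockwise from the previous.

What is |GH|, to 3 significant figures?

15.9

∠AQD = 149.4° gives QD at 156° from the x-axis; with |QD| = 11.4, D = (2.43, 29.6). ∠QDH = 103.3° gives DH at -127° from the x-axis; with |DH| = 24.3, H = (-12.2, 10.2). Then |GH| = |H − G| = 15.9.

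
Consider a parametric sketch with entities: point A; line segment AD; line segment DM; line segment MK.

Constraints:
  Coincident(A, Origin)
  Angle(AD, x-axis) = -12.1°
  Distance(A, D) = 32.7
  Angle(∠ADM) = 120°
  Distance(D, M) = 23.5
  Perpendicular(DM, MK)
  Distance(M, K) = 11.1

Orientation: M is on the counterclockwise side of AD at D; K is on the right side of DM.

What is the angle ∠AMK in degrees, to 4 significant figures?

125.4°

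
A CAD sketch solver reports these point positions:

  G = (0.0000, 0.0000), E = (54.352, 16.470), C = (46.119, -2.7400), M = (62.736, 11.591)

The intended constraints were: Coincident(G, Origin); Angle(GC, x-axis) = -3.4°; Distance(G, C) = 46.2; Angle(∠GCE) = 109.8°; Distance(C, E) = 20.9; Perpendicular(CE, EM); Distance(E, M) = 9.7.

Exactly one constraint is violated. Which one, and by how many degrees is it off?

Perpendicular(CE, EM) — off by 7.00°.

G = (0.00, 0.00) ✓; GC at -3.400° ✓; |GC| = 46.20 ✓; ∠GCE = 109.8° ✓; |CE| = 20.90 ✓; ∠(CE, EM) = 97.00° ✗; |EM| = 9.700 ✓.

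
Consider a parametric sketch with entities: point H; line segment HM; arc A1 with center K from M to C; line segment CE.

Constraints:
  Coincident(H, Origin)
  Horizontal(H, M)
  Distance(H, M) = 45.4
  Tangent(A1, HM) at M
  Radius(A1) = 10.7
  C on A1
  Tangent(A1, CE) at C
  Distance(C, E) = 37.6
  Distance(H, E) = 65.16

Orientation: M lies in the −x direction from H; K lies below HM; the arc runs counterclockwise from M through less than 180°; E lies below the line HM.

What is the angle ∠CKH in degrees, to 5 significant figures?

172.66°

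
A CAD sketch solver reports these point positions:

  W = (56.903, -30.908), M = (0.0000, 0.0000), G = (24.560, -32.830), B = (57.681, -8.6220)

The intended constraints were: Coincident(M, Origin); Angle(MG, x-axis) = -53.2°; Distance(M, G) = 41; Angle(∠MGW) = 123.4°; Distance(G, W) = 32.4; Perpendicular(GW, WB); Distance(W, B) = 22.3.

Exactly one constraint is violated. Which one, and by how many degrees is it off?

Perpendicular(GW, WB) — off by 5.40°.

M = (0.00, 0.00) ✓; MG at -53.20° ✓; |MG| = 41.00 ✓; ∠MGW = 123.4° ✓; |GW| = 32.40 ✓; ∠(GW, WB) = 84.60° ✗; |WB| = 22.30 ✓.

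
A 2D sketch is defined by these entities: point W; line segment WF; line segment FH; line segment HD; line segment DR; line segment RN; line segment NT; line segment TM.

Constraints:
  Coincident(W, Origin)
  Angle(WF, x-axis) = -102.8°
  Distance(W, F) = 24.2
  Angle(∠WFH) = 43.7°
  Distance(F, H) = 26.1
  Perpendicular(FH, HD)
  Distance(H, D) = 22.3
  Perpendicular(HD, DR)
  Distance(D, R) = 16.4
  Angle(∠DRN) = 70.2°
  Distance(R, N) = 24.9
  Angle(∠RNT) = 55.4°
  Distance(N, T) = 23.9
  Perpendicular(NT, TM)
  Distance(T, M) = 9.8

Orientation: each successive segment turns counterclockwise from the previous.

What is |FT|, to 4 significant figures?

36.91

∠DRN = 70.2° gives RN at -36.70° from the x-axis; with |RN| = 24.9, N = (10.38, -14.53). ∠RNT = 55.4° gives NT at 87.90° from the x-axis; with |NT| = 23.9, T = (11.26, 9.354). Then |FT| = |T − F| = 36.91.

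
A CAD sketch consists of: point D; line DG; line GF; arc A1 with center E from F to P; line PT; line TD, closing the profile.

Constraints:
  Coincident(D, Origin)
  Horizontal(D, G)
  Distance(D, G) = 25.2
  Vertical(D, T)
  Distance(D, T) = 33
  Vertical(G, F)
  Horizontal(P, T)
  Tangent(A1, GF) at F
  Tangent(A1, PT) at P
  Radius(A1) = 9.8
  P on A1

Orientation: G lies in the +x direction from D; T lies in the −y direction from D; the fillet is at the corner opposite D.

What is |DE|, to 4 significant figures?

27.85

D is at the origin; D and G share the same y with |DG| = 25.2 and G on the +x side, so G = (25.20, 0.000). D and T share the same x with |DT| = 33.0 and T on the −y side, so T = (0.000, -33.00). The virtual corner opposite D is at (25.20, -33.00). The tangent condition forces EF to be normal to GF and the tangent condition forces EP to be normal to PT, with radius 9.8, so the center E sits 9.8 in from both sides at E = (15.40, -23.20). Then |DE| = |E − D| = 27.85.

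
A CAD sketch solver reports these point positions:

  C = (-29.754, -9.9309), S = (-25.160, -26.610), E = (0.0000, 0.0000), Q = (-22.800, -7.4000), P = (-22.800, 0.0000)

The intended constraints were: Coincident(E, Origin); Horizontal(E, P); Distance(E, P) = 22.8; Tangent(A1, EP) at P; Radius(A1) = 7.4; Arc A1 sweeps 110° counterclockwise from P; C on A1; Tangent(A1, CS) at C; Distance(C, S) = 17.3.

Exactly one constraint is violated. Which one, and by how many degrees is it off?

Tangent(A1, CS) at C — off by 4.60°.

E = (0.00, 0.00) ✓; E.y = 0.00, P.y = 0.00 ✓; |EP| = 22.80 ✓; ∠(QP, PE) = 90.00° ✓; |QP| = 7.400 ✓; bearing(Q→C) − bearing(Q→P) = 110.0° ✓; |QC| = 7.400 ✓; ∠(QC, CS) = 94.60° ✗; |CS| = 17.30 ✓.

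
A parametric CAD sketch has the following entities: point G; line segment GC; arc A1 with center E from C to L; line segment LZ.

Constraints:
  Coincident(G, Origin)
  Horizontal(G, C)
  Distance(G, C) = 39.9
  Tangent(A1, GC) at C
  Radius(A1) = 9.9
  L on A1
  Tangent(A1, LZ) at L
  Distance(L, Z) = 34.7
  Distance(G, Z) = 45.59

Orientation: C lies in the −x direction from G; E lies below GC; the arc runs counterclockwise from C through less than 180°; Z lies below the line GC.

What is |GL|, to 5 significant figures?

49.638

Checks: |EL| = 9.900 ✓; ∠(EL, LZ) = 90.00° ✓; |LZ| = 34.70 ✓; |GZ| = 45.59 ✓.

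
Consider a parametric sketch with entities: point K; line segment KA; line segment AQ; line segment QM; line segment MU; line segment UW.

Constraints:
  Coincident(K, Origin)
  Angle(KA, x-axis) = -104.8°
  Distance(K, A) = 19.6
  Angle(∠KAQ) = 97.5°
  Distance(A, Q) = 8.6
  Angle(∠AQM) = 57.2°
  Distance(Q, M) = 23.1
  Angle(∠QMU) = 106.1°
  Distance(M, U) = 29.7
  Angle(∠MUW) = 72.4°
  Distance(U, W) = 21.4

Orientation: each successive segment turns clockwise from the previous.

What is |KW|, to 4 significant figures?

31.67

K is at the origin; KA runs at -104.8° with length 19.6, so A = (-5.007, -18.95). ∠KAQ = 97.5° gives AQ at 172.7° from the x-axis; with |AQ| = 8.6, Q = (-13.54, -17.86). ∠AQM = 57.2° gives QM at 49.90° from the x-axis; with |QM| = 23.1, M = (1.342, -0.1873). ∠QMU = 106.1° gives MU at -24.00° from the x-axis; with |MU| = 29.7, U = (28.47, -12.27). ∠MUW = 72.4° gives UW at -131.6° from the x-axis; with |UW| = 21.4, W = (14.27, -28.27). Then |KW| = |W − K| = 31.67.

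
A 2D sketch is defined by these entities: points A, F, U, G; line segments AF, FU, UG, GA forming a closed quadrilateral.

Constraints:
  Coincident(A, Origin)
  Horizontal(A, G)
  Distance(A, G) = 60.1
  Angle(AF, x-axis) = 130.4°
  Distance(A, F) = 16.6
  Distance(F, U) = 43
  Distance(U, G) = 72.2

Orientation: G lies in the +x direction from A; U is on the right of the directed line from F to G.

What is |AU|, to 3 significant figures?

30.6

Checks: |FU| = 43.00 ✓; |UG| = 72.20 ✓.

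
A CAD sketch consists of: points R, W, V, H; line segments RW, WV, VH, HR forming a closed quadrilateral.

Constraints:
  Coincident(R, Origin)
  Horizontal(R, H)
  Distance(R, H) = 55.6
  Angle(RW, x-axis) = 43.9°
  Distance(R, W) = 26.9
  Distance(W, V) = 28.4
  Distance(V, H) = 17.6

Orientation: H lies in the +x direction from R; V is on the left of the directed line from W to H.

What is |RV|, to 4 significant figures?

50.15

R is at the origin; RH is horizontal with |RH| = 55.6 and H in +x, so H = (55.6, 0). RW runs at 43.9° with |RW| = 26.9, so W = (19.38, 18.65). V is determined by |WV| = 28.4 and |VH| = 17.6 together: it lies at the intersection of circle(W, 28.4) and circle(H, 17.6). With |WH| = 40.74, the foot of the radical line on WH is 26.47 from W and the perpendicular offset is √(28.4² − 26.47²) = 10.30. Taking the left-of-WH solution: V = (47.63, 15.69).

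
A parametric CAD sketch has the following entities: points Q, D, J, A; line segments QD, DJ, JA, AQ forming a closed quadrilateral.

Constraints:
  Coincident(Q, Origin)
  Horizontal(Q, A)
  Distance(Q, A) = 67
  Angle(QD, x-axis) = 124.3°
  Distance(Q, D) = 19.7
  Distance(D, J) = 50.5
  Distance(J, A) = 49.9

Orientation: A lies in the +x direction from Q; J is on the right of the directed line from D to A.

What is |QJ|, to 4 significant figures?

31.03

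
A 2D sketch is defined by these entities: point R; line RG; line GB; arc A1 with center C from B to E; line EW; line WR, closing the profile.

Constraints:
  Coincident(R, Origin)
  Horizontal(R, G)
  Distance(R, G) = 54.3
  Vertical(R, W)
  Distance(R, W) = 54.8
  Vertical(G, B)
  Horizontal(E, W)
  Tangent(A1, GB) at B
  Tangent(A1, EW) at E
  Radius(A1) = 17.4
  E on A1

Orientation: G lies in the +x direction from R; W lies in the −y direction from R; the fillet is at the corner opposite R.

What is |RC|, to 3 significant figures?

52.5

R and W share the same x with |RW| = 54.8 and W on the −y side, so W = (0.00, -54.8). The virtual corner opposite R is at (54.3, -54.8). Tangency of A1 to GB means the radius CB is perpendicular to GB and since A1 is tangent to EW there, CE ⟂ EW, with radius 17.4, so the center C sits 17.4 in from both sides at C = (36.9, -37.4). Then |RC| = |C − R| = 52.5.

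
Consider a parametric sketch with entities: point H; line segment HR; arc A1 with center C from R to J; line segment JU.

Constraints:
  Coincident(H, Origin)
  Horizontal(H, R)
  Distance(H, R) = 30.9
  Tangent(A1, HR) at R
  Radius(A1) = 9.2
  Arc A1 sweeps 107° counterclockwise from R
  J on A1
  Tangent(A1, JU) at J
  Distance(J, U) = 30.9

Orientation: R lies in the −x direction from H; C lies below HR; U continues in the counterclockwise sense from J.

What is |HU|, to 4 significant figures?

51.55

H is at the origin; HR is horizontal with |HR| = 30.9 and R on the −x side, so R = (-30.90, 0.000). A1 meets HR tangentially, so CR is at right angles to HR, so C = R + (0, -9.2) = (-30.90, -9.200). On A1, R sits at bearing 90° from C; a 107° counterclockwise sweep puts J at bearing 197°, so J = C + 9.2·(cos 197°, sin 197°) = (-39.70, -11.89). Since A1 is tangent to JU there, CJ ⟂ JU, so JU runs along (−sin 197°, cos 197°); with |JU| = 30.9, U = (-30.66, -41.44). Then |HU| = |U − H| = 51.55.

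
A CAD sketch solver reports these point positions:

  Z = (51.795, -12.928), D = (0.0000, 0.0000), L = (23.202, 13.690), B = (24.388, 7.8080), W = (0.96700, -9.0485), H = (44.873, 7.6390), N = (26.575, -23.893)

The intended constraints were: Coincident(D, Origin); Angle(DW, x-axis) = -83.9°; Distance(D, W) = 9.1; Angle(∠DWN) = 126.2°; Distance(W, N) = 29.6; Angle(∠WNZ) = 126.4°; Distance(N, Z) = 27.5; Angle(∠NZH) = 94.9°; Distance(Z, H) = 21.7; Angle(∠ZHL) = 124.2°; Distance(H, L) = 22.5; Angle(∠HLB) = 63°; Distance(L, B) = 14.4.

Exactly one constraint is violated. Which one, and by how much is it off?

Distance(L, B) = 14.4 — off by 8.40.

D = (0.00, 0.00) ✓; DW at -83.90° ✓; |DW| = 9.100 ✓; ∠DWN = 126.2° ✓; |WN| = 29.60 ✓; ∠WNZ = 126.4° ✓; |NZ| = 27.50 ✓; ∠NZH = 94.90° ✓; |ZH| = 21.70 ✓; ∠ZHL = 124.2° ✓; |HL| = 22.50 ✓; ∠HLB = 63.00° ✓; |LB| = 6.000 ✗.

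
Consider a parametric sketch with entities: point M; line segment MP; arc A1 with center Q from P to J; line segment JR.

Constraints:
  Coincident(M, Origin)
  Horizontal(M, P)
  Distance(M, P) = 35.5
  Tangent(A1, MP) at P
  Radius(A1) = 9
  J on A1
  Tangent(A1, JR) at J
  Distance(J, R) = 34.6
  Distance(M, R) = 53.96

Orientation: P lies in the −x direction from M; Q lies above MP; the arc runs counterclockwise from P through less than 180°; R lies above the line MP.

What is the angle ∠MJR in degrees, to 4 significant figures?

117.5°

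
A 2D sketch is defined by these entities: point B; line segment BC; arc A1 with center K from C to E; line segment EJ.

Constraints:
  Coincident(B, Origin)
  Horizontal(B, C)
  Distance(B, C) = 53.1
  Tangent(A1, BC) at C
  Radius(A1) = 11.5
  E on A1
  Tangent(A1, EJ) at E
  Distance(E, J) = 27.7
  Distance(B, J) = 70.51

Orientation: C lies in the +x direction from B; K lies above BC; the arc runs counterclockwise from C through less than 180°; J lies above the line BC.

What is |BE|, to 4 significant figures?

65.82

Checks: |KE| = 11.50 ✓; ∠(KE, EJ) = 90.00° ✓; |EJ| = 27.70 ✓; |BJ| = 70.51 ✓.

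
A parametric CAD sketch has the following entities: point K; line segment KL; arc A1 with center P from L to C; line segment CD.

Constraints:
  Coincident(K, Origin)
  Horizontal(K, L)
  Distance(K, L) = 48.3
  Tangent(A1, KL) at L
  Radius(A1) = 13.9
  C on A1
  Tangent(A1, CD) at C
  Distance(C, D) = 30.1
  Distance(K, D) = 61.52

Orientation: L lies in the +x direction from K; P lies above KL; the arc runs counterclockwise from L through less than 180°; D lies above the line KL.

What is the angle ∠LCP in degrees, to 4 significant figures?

25.95°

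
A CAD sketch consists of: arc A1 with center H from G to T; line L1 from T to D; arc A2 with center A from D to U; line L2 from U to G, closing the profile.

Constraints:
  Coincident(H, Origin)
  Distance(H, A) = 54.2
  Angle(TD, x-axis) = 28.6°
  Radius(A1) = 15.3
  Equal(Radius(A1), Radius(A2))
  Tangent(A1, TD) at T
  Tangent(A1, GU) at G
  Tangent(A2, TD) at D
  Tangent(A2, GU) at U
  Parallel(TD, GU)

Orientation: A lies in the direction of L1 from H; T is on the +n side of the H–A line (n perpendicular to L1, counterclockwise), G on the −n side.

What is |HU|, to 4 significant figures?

56.32

The slot axis is L1's direction at 28.6°, so u = (cos 28.6°, sin 28.6°) = (0.8780, 0.4787) and n = (−sin 28.6°, cos 28.6°) = (-0.4787, 0.8780). H is at the origin and A lies 54.2 along u from H, so A = 54.2·u = (47.59, 25.95). Tangency of A1 to both parallel lines with radius 15.3 puts T and G at H ± 15.3·n: T = (-7.324, 13.43), G = (7.324, -13.43). Equal radii place D and U the same way about A: D = A + 15.3·n = (40.26, 39.38), U = A − 15.3·n = (54.91, 12.51). Then |HU| = |U − H| = 56.32.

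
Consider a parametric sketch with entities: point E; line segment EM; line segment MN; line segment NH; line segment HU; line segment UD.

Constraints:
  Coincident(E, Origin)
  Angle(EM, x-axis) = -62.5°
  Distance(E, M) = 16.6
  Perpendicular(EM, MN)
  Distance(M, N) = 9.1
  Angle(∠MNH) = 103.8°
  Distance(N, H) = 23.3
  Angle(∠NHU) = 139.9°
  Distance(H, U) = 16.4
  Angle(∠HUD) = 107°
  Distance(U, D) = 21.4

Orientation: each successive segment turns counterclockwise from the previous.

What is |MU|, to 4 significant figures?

38.05

E is at the origin; EM runs at -62.5° with length 16.6, so M = (7.665, -14.72). EM is perpendicular to MN, so MN runs at 27.50°; with |MN| = 9.1, N = (15.74, -10.52). ∠MNH = 103.8° gives NH at 103.7° from the x-axis; with |NH| = 23.3, H = (10.22, 12.11). ∠NHU = 139.9° gives HU at 143.8° from the x-axis; with |HU| = 16.4, U = (-3.016, 21.80). Then |MU| = |U − M| = 38.05.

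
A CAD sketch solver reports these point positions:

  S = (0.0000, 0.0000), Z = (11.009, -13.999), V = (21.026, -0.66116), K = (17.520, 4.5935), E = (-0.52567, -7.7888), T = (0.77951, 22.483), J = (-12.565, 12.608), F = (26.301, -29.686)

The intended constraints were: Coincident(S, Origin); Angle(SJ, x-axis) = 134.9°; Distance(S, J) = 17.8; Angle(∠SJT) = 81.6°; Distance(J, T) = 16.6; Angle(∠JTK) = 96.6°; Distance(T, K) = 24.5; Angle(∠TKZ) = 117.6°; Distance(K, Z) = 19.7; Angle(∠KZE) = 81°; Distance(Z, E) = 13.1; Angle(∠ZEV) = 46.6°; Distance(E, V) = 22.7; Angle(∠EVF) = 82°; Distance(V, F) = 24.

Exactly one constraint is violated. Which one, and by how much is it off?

Distance(V, F) = 24 — off by 5.50.

S = (0.00, 0.00) ✓; SJ at 134.9° ✓; |SJ| = 17.80 ✓; ∠SJT = 81.60° ✓; |JT| = 16.60 ✓; ∠JTK = 96.60° ✓; |TK| = 24.50 ✓; ∠TKZ = 117.6° ✓; |KZ| = 19.70 ✓; ∠KZE = 81.00° ✓; |ZE| = 13.10 ✓; ∠ZEV = 46.60° ✓; |EV| = 22.70 ✓; ∠EVF = 82.00° ✓; |VF| = 29.50 ✗.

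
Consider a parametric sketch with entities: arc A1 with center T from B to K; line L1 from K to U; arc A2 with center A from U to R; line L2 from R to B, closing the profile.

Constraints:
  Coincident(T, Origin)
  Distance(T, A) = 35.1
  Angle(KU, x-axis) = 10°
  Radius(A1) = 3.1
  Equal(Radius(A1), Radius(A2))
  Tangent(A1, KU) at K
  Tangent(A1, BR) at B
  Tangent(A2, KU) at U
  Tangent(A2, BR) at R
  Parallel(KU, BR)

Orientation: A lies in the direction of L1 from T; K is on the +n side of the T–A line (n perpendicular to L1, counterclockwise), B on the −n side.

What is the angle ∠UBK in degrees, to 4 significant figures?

79.98°

The slot axis is L1's direction at 10.0°, so u = (cos 10.0°, sin 10.0°) = (0.9848, 0.1736) and n = (−sin 10.0°, cos 10.0°) = (-0.1736, 0.9848). T is at the origin and A lies 35.1 along u from T, so A = 35.1·u = (34.57, 6.095). Tangency of A1 to both parallel lines with radius 3.1 puts K and B at T ± 3.1·n: K = (-0.5383, 3.053), B = (0.5383, -3.053). Equal radii place U and R the same way about A: U = A + 3.1·n = (34.03, 9.148), R = A − 3.1·n = (35.11, 3.042). Then cos ∠UBK = BU·BK / (|BU||BK|), giving 79.98°.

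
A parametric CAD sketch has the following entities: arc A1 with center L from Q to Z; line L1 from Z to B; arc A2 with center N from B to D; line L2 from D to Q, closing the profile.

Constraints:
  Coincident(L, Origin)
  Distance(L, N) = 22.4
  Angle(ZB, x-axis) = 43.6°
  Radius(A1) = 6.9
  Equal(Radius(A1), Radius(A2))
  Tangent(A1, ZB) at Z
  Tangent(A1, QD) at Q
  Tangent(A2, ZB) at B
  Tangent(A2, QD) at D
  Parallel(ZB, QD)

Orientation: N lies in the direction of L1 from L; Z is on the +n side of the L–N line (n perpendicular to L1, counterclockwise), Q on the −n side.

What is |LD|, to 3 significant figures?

23.4

The slot axis is L1's direction at 43.6°, so u = (cos 43.6°, sin 43.6°) = (0.724, 0.690) and n = (−sin 43.6°, cos 43.6°) = (-0.690, 0.724). L is at the origin and N lies 22.4 along u from L, so N = 22.4·u = (16.2, 15.4). Tangency of A1 to both parallel lines with radius 6.9 puts Z and Q at L ± 6.9·n: Z = (-4.76, 5.00), Q = (4.76, -5.00). Equal radii place B and D the same way about N: B = N + 6.9·n = (11.5, 20.4), D = N − 6.9·n = (21.0, 10.5). Then |LD| = |D − L| = 23.4.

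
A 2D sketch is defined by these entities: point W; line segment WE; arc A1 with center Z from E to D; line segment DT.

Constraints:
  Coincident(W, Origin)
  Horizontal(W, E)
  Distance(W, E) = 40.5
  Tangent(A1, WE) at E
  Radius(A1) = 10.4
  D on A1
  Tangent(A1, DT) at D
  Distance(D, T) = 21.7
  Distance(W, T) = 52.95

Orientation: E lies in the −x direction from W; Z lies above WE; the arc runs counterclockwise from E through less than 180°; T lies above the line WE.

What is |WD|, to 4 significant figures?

34.40

Checks: |WE| = 40.50 ✓; ∠(ZE, EW) = 90.00° ✓; |ZD| = 10.40 ✓; ∠(ZD, DT) = 90.00° ✓; |DT| = 21.70 ✓; |WT| = 52.95 ✓.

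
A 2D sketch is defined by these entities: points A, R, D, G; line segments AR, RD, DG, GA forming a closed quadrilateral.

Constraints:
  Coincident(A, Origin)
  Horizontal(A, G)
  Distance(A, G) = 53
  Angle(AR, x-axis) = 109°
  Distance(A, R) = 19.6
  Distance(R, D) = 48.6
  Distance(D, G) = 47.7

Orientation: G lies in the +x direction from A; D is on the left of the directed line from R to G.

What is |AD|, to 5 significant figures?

56.287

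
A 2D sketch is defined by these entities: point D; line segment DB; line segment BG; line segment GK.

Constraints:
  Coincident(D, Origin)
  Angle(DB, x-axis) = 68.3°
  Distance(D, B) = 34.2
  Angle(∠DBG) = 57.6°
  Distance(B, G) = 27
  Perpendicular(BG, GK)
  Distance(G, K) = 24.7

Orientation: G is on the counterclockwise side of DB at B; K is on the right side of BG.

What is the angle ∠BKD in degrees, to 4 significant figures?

38.35°

∠DBG = 57.6°, so BG runs at 68.3° + (180° − 57.6°) = 190.7° from the x-axis; with |BG| = 27.0, G = B + 27.0·(cos 190.7°, sin 190.7°) = (-13.89, 26.76). The perpendicularity gives GK at right angles to BG; with |GK| = 24.7 on the right of BG, K = G + 24.7·(-0.1857, 0.9826) = (-18.47, 51.03). Then cos ∠BKD = KB·KD / (|KB||KD|), giving 38.35°.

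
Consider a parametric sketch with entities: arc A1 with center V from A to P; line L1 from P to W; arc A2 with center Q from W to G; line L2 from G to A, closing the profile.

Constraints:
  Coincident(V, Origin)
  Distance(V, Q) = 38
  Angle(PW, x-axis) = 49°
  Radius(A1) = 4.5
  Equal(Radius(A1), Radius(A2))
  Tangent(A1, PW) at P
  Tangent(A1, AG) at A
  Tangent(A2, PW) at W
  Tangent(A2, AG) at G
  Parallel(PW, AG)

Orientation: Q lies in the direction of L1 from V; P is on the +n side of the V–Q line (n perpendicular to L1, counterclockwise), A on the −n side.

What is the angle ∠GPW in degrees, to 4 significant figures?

13.32°

Tangency of A1 to both parallel lines with radius 4.5 puts P and A at V ± 4.5·n: P = (-3.396, 2.952), A = (3.396, -2.952). Equal radii place W and G the same way about Q: W = Q + 4.5·n = (21.53, 31.63), G = Q − 4.5·n = (28.33, 25.73). Then cos ∠GPW = PG·PW / (|PG||PW|), giving 13.32°.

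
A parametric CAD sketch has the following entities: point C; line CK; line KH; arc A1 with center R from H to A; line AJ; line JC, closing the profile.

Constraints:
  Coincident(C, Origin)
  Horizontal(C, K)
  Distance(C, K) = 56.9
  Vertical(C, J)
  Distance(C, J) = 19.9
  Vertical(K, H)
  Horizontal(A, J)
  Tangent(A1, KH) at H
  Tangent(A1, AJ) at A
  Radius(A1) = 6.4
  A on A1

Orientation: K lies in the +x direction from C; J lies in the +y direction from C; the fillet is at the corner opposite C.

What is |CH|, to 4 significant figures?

58.48

C is at the origin; C and K share the same y with |CK| = 56.9 and K on the +x side, so K = (56.90, 0.000). C and J share the same x with |CJ| = 19.9 and J on the +y side, so J = (0.000, 19.90). The virtual corner opposite C is at (56.90, 19.90). The tangent condition forces RH to be normal to KH and A1 meets AJ tangentially, so RA is at right angles to AJ, with radius 6.4, so the center R sits 6.4 in from both sides at R = (50.50, 13.50). That places the tangent points at H = (56.90, 13.50) on KH and A = (50.50, 19.90) on AJ. Then |CH| = |H − C| = 58.48.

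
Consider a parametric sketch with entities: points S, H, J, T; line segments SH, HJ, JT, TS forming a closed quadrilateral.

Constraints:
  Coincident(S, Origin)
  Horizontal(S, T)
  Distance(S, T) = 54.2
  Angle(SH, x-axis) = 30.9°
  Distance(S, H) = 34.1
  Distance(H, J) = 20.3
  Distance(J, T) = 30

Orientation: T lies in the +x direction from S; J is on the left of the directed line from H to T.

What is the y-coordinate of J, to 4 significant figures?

28.88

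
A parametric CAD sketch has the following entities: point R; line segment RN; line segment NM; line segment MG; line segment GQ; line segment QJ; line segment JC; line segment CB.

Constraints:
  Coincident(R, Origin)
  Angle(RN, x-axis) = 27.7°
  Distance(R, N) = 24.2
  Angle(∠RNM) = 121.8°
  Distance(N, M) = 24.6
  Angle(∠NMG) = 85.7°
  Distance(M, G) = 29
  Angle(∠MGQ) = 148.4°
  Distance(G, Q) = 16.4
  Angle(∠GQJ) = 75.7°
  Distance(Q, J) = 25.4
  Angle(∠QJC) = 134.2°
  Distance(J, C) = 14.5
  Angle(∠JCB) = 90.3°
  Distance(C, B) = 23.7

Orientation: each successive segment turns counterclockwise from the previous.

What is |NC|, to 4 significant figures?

8.491

∠GQJ = 75.7° gives QJ at -43.90° from the x-axis; with |QJ| = 25.4, J = (-1.451, 9.431). ∠QJC = 134.2° gives JC at 1.900° from the x-axis; with |JC| = 14.5, C = (13.04, 9.911). Then |NC| = |C − N| = 8.491.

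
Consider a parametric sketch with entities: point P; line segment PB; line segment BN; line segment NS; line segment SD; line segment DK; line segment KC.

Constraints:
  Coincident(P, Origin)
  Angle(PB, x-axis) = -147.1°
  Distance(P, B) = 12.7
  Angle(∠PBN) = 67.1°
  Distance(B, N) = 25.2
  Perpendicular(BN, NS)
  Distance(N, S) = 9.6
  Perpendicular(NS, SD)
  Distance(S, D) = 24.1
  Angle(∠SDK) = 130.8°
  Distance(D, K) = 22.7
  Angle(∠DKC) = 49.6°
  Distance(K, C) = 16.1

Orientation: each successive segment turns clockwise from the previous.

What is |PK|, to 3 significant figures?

26.8

P is at the origin; PB runs at -147.1° with length 12.7, so B = (-10.7, -6.90). ∠PBN = 67.1° gives BN at 100° from the x-axis; with |BN| = 25.2, N = (-15.0, 17.9). The perpendicularity gives NS at right angles to BN, so NS runs at 10.0°; with |NS| = 9.6, S = (-5.58, 19.6). NS is perpendicular to SD, so SD runs at -80.0°; with |SD| = 24.1, D = (-1.40, -4.15). ∠SDK = 130.8° gives DK at -129° from the x-axis; with |DK| = 22.7, K = (-15.7, -21.7). Then |PK| = |K − P| = 26.8.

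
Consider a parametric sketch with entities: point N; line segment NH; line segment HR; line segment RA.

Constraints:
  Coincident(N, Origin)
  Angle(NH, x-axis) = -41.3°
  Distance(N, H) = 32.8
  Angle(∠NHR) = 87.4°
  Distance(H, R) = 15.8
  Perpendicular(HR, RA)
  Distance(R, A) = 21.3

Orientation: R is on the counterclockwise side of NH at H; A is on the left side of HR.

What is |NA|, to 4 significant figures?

18.34

N is at the origin; NH runs at -41.3° with length 32.8, so H = 32.8·(cos -41.3°, sin -41.3°) = (24.64, -21.65). ∠NHR = 87.4°, so HR runs at -41.3° + (180° − 87.4°) = 51.30° from the x-axis; with |HR| = 15.8, R = H + 15.8·(cos 51.30°, sin 51.30°) = (34.52, -9.317). HR is perpendicular to RA; with |RA| = 21.3 on the left of HR, A = R + 21.3·(-0.7804, 0.6252) = (17.90, 4.000). Then |NA| = |A − N| = 18.34.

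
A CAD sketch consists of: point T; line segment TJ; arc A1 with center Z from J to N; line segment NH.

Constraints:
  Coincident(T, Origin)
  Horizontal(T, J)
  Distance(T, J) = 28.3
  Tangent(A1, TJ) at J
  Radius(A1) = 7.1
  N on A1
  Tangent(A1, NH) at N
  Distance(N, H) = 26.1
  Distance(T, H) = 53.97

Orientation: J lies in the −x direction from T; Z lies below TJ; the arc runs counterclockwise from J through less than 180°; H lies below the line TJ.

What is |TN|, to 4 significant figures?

34.77

T is at the origin; T and J share the same y with |TJ| = 28.3 and J on the −x side, so J = (-28.30, 0.000). Tangency of A1 to TJ means the radius ZJ is perpendicular to TJ, so Z = J + (0, -7.1) = (-28.30, -7.100). Since ZN ⟂ NH (tangency), |ZH| = √(7.1² + 26.1²) = 27.05 regardless of where N sits on A1. So H lies on both circle(T, 53.97) and circle(Z, 27.05); the below-TJ intersection is H = (-46.86, -26.78). N is the foot of the tangent from H: N = (-34.56, -3.755).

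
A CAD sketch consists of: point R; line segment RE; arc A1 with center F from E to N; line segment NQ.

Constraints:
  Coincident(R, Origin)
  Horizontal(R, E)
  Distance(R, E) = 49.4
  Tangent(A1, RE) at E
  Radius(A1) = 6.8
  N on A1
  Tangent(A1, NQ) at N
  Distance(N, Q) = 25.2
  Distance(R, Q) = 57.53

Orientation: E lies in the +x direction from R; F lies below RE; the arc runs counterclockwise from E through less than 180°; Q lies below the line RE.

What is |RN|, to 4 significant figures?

43.46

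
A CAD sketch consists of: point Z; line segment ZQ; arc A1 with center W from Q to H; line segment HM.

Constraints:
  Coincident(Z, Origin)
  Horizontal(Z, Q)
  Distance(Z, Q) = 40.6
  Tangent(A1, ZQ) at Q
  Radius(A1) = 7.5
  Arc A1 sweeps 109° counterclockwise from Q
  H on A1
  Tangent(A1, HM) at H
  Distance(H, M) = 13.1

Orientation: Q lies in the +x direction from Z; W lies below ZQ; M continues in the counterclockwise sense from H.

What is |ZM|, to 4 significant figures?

43.88

Z is at the origin; ZQ is horizontal with |ZQ| = 40.6 and Q on the +x side, so Q = (40.60, 0.000). The tangent condition forces WQ to be normal to ZQ, so W = Q + (0, -7.5) = (40.60, -7.500). On A1, Q sits at bearing 90° from W; a 109° counterclockwise sweep puts H at bearing 199°, so H = W + 7.5·(cos 199°, sin 199°) = (33.51, -9.942). The tangent condition forces WH to be normal to HM, so HM runs along (−sin 199°, cos 199°); with |HM| = 13.1, M = (37.77, -22.33). Then |ZM| = |M − Z| = 43.88.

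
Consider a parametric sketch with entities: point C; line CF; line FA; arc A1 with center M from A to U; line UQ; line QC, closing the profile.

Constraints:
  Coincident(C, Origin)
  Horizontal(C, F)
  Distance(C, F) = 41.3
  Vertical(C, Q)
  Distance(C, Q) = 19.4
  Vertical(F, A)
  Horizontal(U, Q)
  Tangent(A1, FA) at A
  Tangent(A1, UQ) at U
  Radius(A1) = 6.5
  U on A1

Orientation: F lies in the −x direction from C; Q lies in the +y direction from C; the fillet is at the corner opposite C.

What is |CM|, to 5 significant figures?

37.114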